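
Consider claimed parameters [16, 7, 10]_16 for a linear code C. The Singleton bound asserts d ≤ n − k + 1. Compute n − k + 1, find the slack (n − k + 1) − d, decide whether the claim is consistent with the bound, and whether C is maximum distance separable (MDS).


Singleton RHS = n − k + 1 = 10, slack = 0, bound satisfied, MDS.

Singleton bound: d ≤ n − k + 1.
Here n = 16, k = 7, so n − k + 1 = 10.
Given d = 10, check d ≤ 10: YES.
Slack = (n − k + 1) − d = 0.
The code is MDS (slack = 0).
Description: the claimed parameters are [16, 7, 10]_16; such a code would be MDS (meets Singleton bound).


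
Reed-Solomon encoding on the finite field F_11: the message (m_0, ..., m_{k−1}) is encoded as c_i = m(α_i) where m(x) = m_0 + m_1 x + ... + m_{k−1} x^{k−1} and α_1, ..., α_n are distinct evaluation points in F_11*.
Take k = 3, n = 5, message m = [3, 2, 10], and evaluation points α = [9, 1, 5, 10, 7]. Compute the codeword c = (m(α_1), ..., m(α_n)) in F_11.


c = [6, 4, 10, 0, 1]

Message polynomial: m(x) = 3 + 2·x + 10·x^2 (mod 11).
For each evaluation point α_i, compute m(α_i) mod 11:
  α_1 = 9: Horner steps 10 → 4 → 6, so m(9) = 6.
  α_2 = 1: Horner steps 10 → 1 → 4, so m(1) = 4.
  α_3 = 5: Horner steps 10 → 8 → 10, so m(5) = 10.
  α_4 = 10: Horner steps 10 → 3 → 0, so m(10) = 0.
  α_5 = 7: Horner steps 10 → 6 → 1, so m(7) = 1.
Codeword c = [6, 4, 10, 0, 1] ∈ F_11^5.


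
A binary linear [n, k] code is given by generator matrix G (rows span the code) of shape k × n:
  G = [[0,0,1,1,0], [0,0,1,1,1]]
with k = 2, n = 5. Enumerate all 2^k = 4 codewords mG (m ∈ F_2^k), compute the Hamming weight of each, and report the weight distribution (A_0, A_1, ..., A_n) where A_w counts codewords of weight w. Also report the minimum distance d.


Weight distribution: A_0 = 1, A_1 = 1, A_2 = 1, A_3 = 1. Minimum distance d = 1.

Enumerate all 2^2 = 4 messages m ∈ F_2^2.
For each, compute codeword c = mG in F_2^5, then tally its weight.
  m = 00 → c = 00000, weight = 0.
  m = 10 → c = 00110, weight = 2.
  m = 01 → c = 00111, weight = 3.
  m = 11 → c = 00001, weight = 1.
Tally weights:
  weight 0: 1 codewords.
  weight 1: 1 codewords.
  weight 2: 1 codewords.
  weight 3: 1 codewords.
Minimum distance d = smallest w > 0 with A_w > 0 = 1.
Sanity: Σ A_w = 4 = 2^2 = 4 ✓.


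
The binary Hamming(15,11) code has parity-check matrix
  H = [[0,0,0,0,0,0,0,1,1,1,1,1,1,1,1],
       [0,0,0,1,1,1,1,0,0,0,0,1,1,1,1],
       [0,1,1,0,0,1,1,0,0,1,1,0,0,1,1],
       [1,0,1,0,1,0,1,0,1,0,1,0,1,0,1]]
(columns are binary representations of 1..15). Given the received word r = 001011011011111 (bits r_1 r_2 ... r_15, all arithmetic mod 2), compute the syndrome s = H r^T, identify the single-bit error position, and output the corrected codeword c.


s = (1, 0, 1, 0)^T, error position = 10, corrected codeword c = 001011011111111

Compute s = H r^T mod 2 one row at a time:
  s_1 = 1 + 1 + 0 + 1 + 1 + 1 + 1 + 1 = 7 ≡ 1 (mod 2).
  s_2 = 0 + 1 + 1 + 0 + 1 + 1 + 1 + 1 = 6 ≡ 0 (mod 2).
  s_3 = 0 + 1 + 1 + 0 + 0 + 1 + 1 + 1 = 5 ≡ 1 (mod 2).
  s_4 = 0 + 1 + 1 + 0 + 1 + 1 + 1 + 1 = 6 ≡ 0 (mod 2).
s = (1, 0, 1, 0)^T — this equals column 10 of H (binary 1010), so error is at position 10.
Correct: flip bit 10 of r = 001011011011111 to get c = 001011011111111.


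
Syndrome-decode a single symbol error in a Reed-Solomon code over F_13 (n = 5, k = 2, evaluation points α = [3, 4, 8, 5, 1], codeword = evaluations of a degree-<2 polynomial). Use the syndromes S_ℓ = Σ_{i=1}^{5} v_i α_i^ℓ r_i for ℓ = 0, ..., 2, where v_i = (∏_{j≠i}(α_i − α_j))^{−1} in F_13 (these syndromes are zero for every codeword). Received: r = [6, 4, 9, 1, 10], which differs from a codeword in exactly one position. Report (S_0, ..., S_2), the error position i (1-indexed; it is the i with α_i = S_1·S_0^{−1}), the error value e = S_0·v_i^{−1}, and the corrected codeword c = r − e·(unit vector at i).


S = (6, 4, 7), error at position 4, error magnitude e = 12, c = [6, 4, 9, 2, 10].

Step 1: column multipliers v_i = (∏_{j≠i}(α_i − α_j))^{−1} mod 13.
  i = 1 (α = 3): (3−4)(3−8)(3−5)(3−1) = (−1)·(−5)·(−2)·2 = −20 ≡ 6, so v_1 = 6^{−1} = 11 (mod 13).
  i = 2 (α = 4): (4−3)(4−8)(4−5)(4−1) = 1·(−4)·(−1)·3 = 12 ≡ 12, so v_2 = 12^{−1} = 12 (mod 13).
  i = 3 (α = 8): (8−3)(8−4)(8−5)(8−1) = 5·4·3·7 = 420 ≡ 4, so v_3 = 4^{−1} = 10 (mod 13).
  i = 4 (α = 5): (5−3)(5−4)(5−8)(5−1) = 2·1·(−3)·4 = −24 ≡ 2, so v_4 = 2^{−1} = 7 (mod 13).
  i = 5 (α = 1): (1−3)(1−4)(1−8)(1−5) = (−2)·(−3)·(−7)·(−4) = 168 ≡ 12, so v_5 = 12^{−1} = 12 (mod 13).
  v = [11, 12, 10, 7, 12].
Step 2: syndromes of r = [6, 4, 9, 1, 10] (all sums mod 13).
  S_0 = Σ v_i r_i = 11·6 + 12·4 + 10·9 + 7·1 + 12·10 = 331 ≡ 6.
  S_1 = Σ v_i α_i r_i = 11·3·6 + 12·4·4 + 10·8·9 + 7·5·1 + 12·1·10 = 1265 ≡ 4.
  α_i^2 mod 13 = [9, 3, 12, 12, 1].
  S_2 = Σ v_i α_i^2 r_i = 11·9·6 + 12·3·4 + 10·12·9 + 7·12·1 + 12·1·10 = 2022 ≡ 7.
  S = (6, 4, 7) ≠ 0, so r is not a codeword (an error is present).
Step 3: locate the error. For a single error e at position i, S_ℓ = v_i·e·α_i^ℓ, so α_err = S_1/S_0.
  S_0^{−1} = 6^{−1} = 11 (mod 13), so α_err = 4·11 = 44 ≡ 5 = α_4. Error position i = 4.
  Consistency check: S_2/S_1 = 7·10 = 70 ≡ 5 = α_err ✓ (single-error assumption holds).
Step 4: error magnitude e = S_0/v_4 = S_0·∏_{j≠4}(α_4 − α_j) = 6·2 = 12 ≡ 12 (mod 13).
Step 5: correct position 4: c_4 = r_4 − e = 1 − 12 ≡ 2 (mod 13). Hence c = [6, 4, 9, 2, 10].
  Check: interpolating c through the α_i gives m(x) = 12 + 11·x (degree < 2) with m(α_i) = c_i for every i, so c is indeed a codeword.


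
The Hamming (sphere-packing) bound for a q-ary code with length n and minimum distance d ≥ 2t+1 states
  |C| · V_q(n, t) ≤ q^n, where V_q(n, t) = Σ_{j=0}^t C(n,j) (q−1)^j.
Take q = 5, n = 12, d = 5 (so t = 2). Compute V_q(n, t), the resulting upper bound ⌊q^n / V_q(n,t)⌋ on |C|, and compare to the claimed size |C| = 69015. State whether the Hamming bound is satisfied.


V_q(n, t) = 1105, q^n = 244140625, Hamming bound = 220941, |C| = 69015 ≤ bound (satisfied).

Step 1: Compute V_q(n, t) = Σ_{j=0}^2 C(n, j) (q−1)^j.
  j = 0: C(12,0)·(4)^0 = 1·1 = 1.
  j = 1: C(12,1)·(4)^1 = 12·4 = 48.
  j = 2: C(12,2)·(4)^2 = 66·16 = 1056.
  V_q(n, t) = 1 + 48 + 1056 = 1105.
Step 2: q^n = 5^12 = 244140625.
Step 3: Hamming bound ⌊q^n / V_q(n,t)⌋ = ⌊244140625/1105⌋ = 220941.
Step 4: Compare |C| = 69015 to 220941: satisfied.
The claimed |C| lies below the Hamming bound.


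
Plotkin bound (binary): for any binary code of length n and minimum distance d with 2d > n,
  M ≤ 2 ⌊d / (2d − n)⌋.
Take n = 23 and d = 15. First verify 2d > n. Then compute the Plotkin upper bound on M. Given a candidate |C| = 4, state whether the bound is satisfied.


Plotkin bound M ≤ 4; given |C| = 4 ≤ bound (satisfied).

Check applicability: 2d = 30, n = 23.
2d − n = 7 > 0, so Plotkin applies.
Compute d/(2d−n) = 15/7 ≈ 2.1429.
⌊d/(2d−n)⌋ = 2.
Plotkin bound: M ≤ 2·2 = 4.
Given |C| = 4, check: satisfied.
This |C| is at the Plotkin bound.


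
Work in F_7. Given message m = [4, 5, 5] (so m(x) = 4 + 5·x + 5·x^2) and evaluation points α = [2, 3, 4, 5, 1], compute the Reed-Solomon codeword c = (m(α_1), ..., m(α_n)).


c = [6, 1, 6, 0, 0]

Message polynomial: m(x) = 4 + 5·x + 5·x^2 (mod 7).
For each evaluation point α_i, compute m(α_i) mod 7:
  α_1 = 2: Horner steps 5 → 1 → 6, so m(2) = 6.
  α_2 = 3: Horner steps 5 → 6 → 1, so m(3) = 1.
  α_3 = 4: Horner steps 5 → 4 → 6, so m(4) = 6.
  α_4 = 5: Horner steps 5 → 2 → 0, so m(5) = 0.
  α_5 = 1: Horner steps 5 → 3 → 0, so m(1) = 0.
Codeword c = [6, 1, 6, 0, 0] ∈ F_7^5.


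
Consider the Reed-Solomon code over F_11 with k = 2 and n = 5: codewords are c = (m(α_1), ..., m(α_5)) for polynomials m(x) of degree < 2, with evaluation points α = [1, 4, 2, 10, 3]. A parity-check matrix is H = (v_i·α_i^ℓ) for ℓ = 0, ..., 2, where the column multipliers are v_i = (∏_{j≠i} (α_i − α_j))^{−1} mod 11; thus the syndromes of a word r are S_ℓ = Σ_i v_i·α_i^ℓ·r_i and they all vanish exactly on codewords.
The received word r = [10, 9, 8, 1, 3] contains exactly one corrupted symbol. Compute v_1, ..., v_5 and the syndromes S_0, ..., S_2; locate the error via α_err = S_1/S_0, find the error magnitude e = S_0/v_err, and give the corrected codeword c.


S = (3, 3, 3), error at position 1, error magnitude e = 8, c = [2, 9, 8, 1, 3].

Step 1: column multipliers v_i = (∏_{j≠i}(α_i − α_j))^{−1} mod 11.
  i = 1 (α = 1): (1−4)(1−2)(1−10)(1−3) = (−3)·(−1)·(−9)·(−2) = 54 ≡ 10, so v_1 = 10^{−1} = 10 (mod 11).
  i = 2 (α = 4): (4−1)(4−2)(4−10)(4−3) = 3·2·(−6)·1 = −36 ≡ 8, so v_2 = 8^{−1} = 7 (mod 11).
  i = 3 (α = 2): (2−1)(2−4)(2−10)(2−3) = 1·(−2)·(−8)·(−1) = −16 ≡ 6, so v_3 = 6^{−1} = 2 (mod 11).
  i = 4 (α = 10): (10−1)(10−4)(10−2)(10−3) = 9·6·8·7 = 3024 ≡ 10, so v_4 = 10^{−1} = 10 (mod 11).
  i = 5 (α = 3): (3−1)(3−4)(3−2)(3−10) = 2·(−1)·1·(−7) = 14 ≡ 3, so v_5 = 3^{−1} = 4 (mod 11).
  v = [10, 7, 2, 10, 4].
Step 2: syndromes of r = [10, 9, 8, 1, 3] (all sums mod 11).
  S_0 = Σ v_i r_i = 10·10 + 7·9 + 2·8 + 10·1 + 4·3 = 201 ≡ 3.
  S_1 = Σ v_i α_i r_i = 10·1·10 + 7·4·9 + 2·2·8 + 10·10·1 + 4·3·3 = 520 ≡ 3.
  α_i^2 mod 11 = [1, 5, 4, 1, 9].
  S_2 = Σ v_i α_i^2 r_i = 10·1·10 + 7·5·9 + 2·4·8 + 10·1·1 + 4·9·3 = 597 ≡ 3.
  S = (3, 3, 3) ≠ 0, so r is not a codeword (an error is present).
Step 3: locate the error. For a single error e at position i, S_ℓ = v_i·e·α_i^ℓ, so α_err = S_1/S_0.
  S_0^{−1} = 3^{−1} = 4 (mod 11), so α_err = 3·4 = 12 ≡ 1 = α_1. Error position i = 1.
  Consistency check: S_2/S_1 = 3·4 = 12 ≡ 1 = α_err ✓ (single-error assumption holds).
Step 4: error magnitude e = S_0/v_1 = S_0·∏_{j≠1}(α_1 − α_j) = 3·10 = 30 ≡ 8 (mod 11).
Step 5: correct position 1: c_1 = r_1 − e = 10 − 8 ≡ 2 (mod 11). Hence c = [2, 9, 8, 1, 3].
  Check: interpolating c through the α_i gives m(x) = 7 + 6·x (degree < 2) with m(α_i) = c_i for every i, so c is indeed a codeword.


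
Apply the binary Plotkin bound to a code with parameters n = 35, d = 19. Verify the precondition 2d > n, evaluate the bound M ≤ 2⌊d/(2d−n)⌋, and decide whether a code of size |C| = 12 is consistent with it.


Plotkin bound M ≤ 12; given |C| = 12 ≤ bound (satisfied).

Check applicability: 2d = 38, n = 35.
2d − n = 3 > 0, so Plotkin applies.
Compute d/(2d−n) = 19/3 ≈ 6.3333.
⌊d/(2d−n)⌋ = 6.
Plotkin bound: M ≤ 2·6 = 12.
Given |C| = 12, check: satisfied.
This |C| is at the Plotkin bound.


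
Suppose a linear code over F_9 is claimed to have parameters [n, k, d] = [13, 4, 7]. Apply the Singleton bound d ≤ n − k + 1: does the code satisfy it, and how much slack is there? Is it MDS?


Singleton RHS = n − k + 1 = 10, slack = 3, bound satisfied, not MDS.

Singleton bound: d ≤ n − k + 1.
Here n = 13, k = 4, so n − k + 1 = 10.
Given d = 7, check d ≤ 10: YES.
Slack = (n − k + 1) − d = 3.
The code is NOT MDS (slack = 3 > 0).
Description: the claimed parameters are [13, 4, 7]_9; such a code would be non-MDS.


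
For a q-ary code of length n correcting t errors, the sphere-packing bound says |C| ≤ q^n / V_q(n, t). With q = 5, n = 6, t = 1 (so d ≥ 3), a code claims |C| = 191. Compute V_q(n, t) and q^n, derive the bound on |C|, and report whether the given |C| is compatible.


V_q(n, t) = 25, q^n = 15625, Hamming bound = 625, |C| = 191 ≤ bound (satisfied).

Step 1: Compute V_q(n, t) = Σ_{j=0}^1 C(n, j) (q−1)^j.
  j = 0: C(6,0)·(4)^0 = 1·1 = 1.
  j = 1: C(6,1)·(4)^1 = 6·4 = 24.
  V_q(n, t) = 1 + 24 = 25.
Step 2: q^n = 5^6 = 15625.
Step 3: Hamming bound ⌊q^n / V_q(n,t)⌋ = ⌊15625/25⌋ = 625.
Step 4: Compare |C| = 191 to 625: satisfied.
The claimed |C| lies below the Hamming bound.


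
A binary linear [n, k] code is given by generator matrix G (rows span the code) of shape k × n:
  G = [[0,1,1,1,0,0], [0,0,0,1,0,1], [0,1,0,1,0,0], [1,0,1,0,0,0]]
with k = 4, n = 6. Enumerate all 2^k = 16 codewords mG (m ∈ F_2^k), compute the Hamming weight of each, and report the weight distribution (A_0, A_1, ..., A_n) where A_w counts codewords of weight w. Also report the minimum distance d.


Weight distribution: A_0 = 1, A_1 = 2, A_2 = 4, A_3 = 6, A_4 = 3. Minimum distance d = 1.

Enumerate all 2^4 = 16 messages m ∈ F_2^4.
For each, compute codeword c = mG in F_2^6, then tally its weight.
  m = 0000 → c = 000000, weight = 0.
  m = 1000 → c = 011100, weight = 3.
  m = 0100 → c = 000101, weight = 2.
  m = 1100 → c = 011001, weight = 3.
  m = 0010 → c = 010100, weight = 2.
  m = 1010 → c = 001000, weight = 1.
  m = 0110 → c = 010001, weight = 2.
  m = 1110 → c = 001101, weight = 3.
  m = 0001 → c = 101000, weight = 2.
  m = 1001 → c = 110100, weight = 3.
  m = 0101 → c = 101101, weight = 4.
  m = 1101 → c = 110001, weight = 3.
  m = 0011 → c = 111100, weight = 4.
  m = 1011 → c = 100000, weight = 1.
  m = 0111 → c = 111001, weight = 4.
  m = 1111 → c = 100101, weight = 3.
Tally weights:
  weight 0: 1 codewords.
  weight 1: 2 codewords.
  weight 2: 4 codewords.
  weight 3: 6 codewords.
  weight 4: 3 codewords.
Minimum distance d = smallest w > 0 with A_w > 0 = 1.
Sanity: Σ A_w = 16 = 2^4 = 16 ✓.


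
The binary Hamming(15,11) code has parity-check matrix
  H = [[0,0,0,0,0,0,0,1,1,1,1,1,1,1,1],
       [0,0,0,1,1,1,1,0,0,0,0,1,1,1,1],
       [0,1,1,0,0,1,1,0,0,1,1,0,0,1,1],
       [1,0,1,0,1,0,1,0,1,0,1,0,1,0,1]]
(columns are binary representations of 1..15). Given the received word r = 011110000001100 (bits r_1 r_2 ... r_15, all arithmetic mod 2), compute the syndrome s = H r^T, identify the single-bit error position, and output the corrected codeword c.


s = (0, 0, 0, 1)^T, error position = 1, corrected codeword c = 111110000001100

Compute s = H r^T mod 2 one row at a time:
  s_1 = 0 + 0 + 0 + 0 + 1 + 1 + 0 + 0 = 2 ≡ 0 (mod 2).
  s_2 = 1 + 1 + 0 + 0 + 1 + 1 + 0 + 0 = 4 ≡ 0 (mod 2).
  s_3 = 1 + 1 + 0 + 0 + 0 + 0 + 0 + 0 = 2 ≡ 0 (mod 2).
  s_4 = 0 + 1 + 1 + 0 + 0 + 0 + 1 + 0 = 3 ≡ 1 (mod 2).
s = (0, 0, 0, 1)^T — this equals column 1 of H (binary 0001), so error is at position 1.
Correct: flip bit 1 of r = 011110000001100 to get c = 111110000001100.


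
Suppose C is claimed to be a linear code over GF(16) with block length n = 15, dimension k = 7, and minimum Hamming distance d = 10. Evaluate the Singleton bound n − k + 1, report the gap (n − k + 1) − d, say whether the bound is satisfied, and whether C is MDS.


Singleton RHS = n − k + 1 = 9, slack = -1, bound violated (no such code; not MDS).

Singleton bound: d ≤ n − k + 1.
Here n = 15, k = 7, so n − k + 1 = 9.
Given d = 10, check d ≤ 9: NO.
Slack = (n − k + 1) − d = -1.
The slack is negative: d = 10 exceeds n − k + 1 = 9 by 1, so the Singleton bound is violated and no linear [15, 7, 10]_16 code can exist. In particular it is not MDS (MDS requires d = n − k + 1 exactly).
Description: the claimed parameters are [15, 7, 10]_16; such a code would be impossible (violates the Singleton bound).


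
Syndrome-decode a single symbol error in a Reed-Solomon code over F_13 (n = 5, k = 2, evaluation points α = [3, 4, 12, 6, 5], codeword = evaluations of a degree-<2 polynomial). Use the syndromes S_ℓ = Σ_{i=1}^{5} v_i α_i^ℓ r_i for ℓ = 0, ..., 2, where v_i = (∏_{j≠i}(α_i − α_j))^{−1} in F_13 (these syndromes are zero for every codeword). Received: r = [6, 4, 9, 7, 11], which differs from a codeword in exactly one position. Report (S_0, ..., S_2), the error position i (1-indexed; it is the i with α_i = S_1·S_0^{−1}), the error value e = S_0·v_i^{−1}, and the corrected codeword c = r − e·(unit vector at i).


S = (8, 6, 11), error at position 2, error magnitude e = 2, c = [6, 2, 9, 7, 11].

Step 1: column multipliers v_i = (∏_{j≠i}(α_i − α_j))^{−1} mod 13.
  i = 1 (α = 3): (3−4)(3−12)(3−6)(3−5) = (−1)·(−9)·(−3)·(−2) = 54 ≡ 2, so v_1 = 2^{−1} = 7 (mod 13).
  i = 2 (α = 4): (4−3)(4−12)(4−6)(4−5) = 1·(−8)·(−2)·(−1) = −16 ≡ 10, so v_2 = 10^{−1} = 4 (mod 13).
  i = 3 (α = 12): (12−3)(12−4)(12−6)(12−5) = 9·8·6·7 = 3024 ≡ 8, so v_3 = 8^{−1} = 5 (mod 13).
  i = 4 (α = 6): (6−3)(6−4)(6−12)(6−5) = 3·2·(−6)·1 = −36 ≡ 3, so v_4 = 3^{−1} = 9 (mod 13).
  i = 5 (α = 5): (5−3)(5−4)(5−12)(5−6) = 2·1·(−7)·(−1) = 14 ≡ 1, so v_5 = 1^{−1} = 1 (mod 13).
  v = [7, 4, 5, 9, 1].
Step 2: syndromes of r = [6, 4, 9, 7, 11] (all sums mod 13).
  S_0 = Σ v_i r_i = 7·6 + 4·4 + 5·9 + 9·7 + 1·11 = 177 ≡ 8.
  S_1 = Σ v_i α_i r_i = 7·3·6 + 4·4·4 + 5·12·9 + 9·6·7 + 1·5·11 = 1163 ≡ 6.
  α_i^2 mod 13 = [9, 3, 1, 10, 12].
  S_2 = Σ v_i α_i^2 r_i = 7·9·6 + 4·3·4 + 5·1·9 + 9·10·7 + 1·12·11 = 1233 ≡ 11.
  S = (8, 6, 11) ≠ 0, so r is not a codeword (an error is present).
Step 3: locate the error. For a single error e at position i, S_ℓ = v_i·e·α_i^ℓ, so α_err = S_1/S_0.
  S_0^{−1} = 8^{−1} = 5 (mod 13), so α_err = 6·5 = 30 ≡ 4 = α_2. Error position i = 2.
  Consistency check: S_2/S_1 = 11·11 = 121 ≡ 4 = α_err ✓ (single-error assumption holds).
Step 4: error magnitude e = S_0/v_2 = S_0·∏_{j≠2}(α_2 − α_j) = 8·10 = 80 ≡ 2 (mod 13).
Step 5: correct position 2: c_2 = r_2 − e = 4 − 2 ≡ 2 (mod 13). Hence c = [6, 2, 9, 7, 11].
  Check: interpolating c through the α_i gives m(x) = 5 + 9·x (degree < 2) with m(α_i) = c_i for every i, so c is indeed a codeword.


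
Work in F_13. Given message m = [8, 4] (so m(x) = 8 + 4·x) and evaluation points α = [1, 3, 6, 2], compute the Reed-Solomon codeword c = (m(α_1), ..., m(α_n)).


c = [12, 7, 6, 3]

Message polynomial: m(x) = 8 + 4·x (mod 13).
For each evaluation point α_i, compute m(α_i) mod 13:
  α_1 = 1: Horner steps 4 → 12, so m(1) = 12.
  α_2 = 3: Horner steps 4 → 7, so m(3) = 7.
  α_3 = 6: Horner steps 4 → 6, so m(6) = 6.
  α_4 = 2: Horner steps 4 → 3, so m(2) = 3.
Codeword c = [12, 7, 6, 3] ∈ F_13^4.


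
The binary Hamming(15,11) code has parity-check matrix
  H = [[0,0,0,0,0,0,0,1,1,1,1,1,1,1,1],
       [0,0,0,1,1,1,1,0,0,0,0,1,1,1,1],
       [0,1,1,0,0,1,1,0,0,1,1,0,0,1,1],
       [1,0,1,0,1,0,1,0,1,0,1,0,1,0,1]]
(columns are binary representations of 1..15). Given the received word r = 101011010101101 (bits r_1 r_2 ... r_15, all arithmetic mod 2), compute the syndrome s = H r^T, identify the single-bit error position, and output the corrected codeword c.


s = (1, 1, 0, 1)^T, error position = 13, corrected codeword c = 101011010101001

Compute s = H r^T mod 2 one row at a time:
  s_1 = 1 + 0 + 1 + 0 + 1 + 1 + 0 + 1 = 5 ≡ 1 (mod 2).
  s_2 = 0 + 1 + 1 + 0 + 1 + 1 + 0 + 1 = 5 ≡ 1 (mod 2).
  s_3 = 0 + 1 + 1 + 0 + 1 + 0 + 0 + 1 = 4 ≡ 0 (mod 2).
  s_4 = 1 + 1 + 1 + 0 + 0 + 0 + 1 + 1 = 5 ≡ 1 (mod 2).
s = (1, 1, 0, 1)^T — this equals column 13 of H (binary 1101), so error is at position 13.
Correct: flip bit 13 of r = 101011010101101 to get c = 101011010101001.


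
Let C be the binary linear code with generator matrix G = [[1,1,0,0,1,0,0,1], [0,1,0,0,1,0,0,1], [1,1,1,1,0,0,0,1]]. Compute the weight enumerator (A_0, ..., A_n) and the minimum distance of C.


Weight distribution: A_0 = 1, A_1 = 1, A_3 = 2, A_4 = 3, A_5 = 1. Minimum distance d = 1.

Enumerate all 2^3 = 8 messages m ∈ F_2^3.
For each, compute codeword c = mG in F_2^8, then tally its weight.
  m = 000 → c = 00000000, weight = 0.
  m = 100 → c = 11001001, weight = 4.
  m = 010 → c = 01001001, weight = 3.
  m = 110 → c = 10000000, weight = 1.
  m = 001 → c = 11110001, weight = 5.
  m = 101 → c = 00111000, weight = 3.
  m = 011 → c = 10111000, weight = 4.
  m = 111 → c = 01110001, weight = 4.
Tally weights:
  weight 0: 1 codewords.
  weight 1: 1 codewords.
  weight 3: 2 codewords.
  weight 4: 3 codewords.
  weight 5: 1 codewords.
Minimum distance d = smallest w > 0 with A_w > 0 = 1.
Sanity: Σ A_w = 8 = 2^3 = 8 ✓.


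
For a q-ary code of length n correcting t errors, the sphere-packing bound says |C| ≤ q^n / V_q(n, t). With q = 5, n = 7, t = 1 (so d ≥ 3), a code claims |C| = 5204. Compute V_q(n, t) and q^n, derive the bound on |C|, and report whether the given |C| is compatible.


V_q(n, t) = 29, q^n = 78125, Hamming bound = 2693, |C| = 5204 > bound (violated).

Step 1: Compute V_q(n, t) = Σ_{j=0}^1 C(n, j) (q−1)^j.
  j = 0: C(7,0)·(4)^0 = 1·1 = 1.
  j = 1: C(7,1)·(4)^1 = 7·4 = 28.
  V_q(n, t) = 1 + 28 = 29.
Step 2: q^n = 5^7 = 78125.
Step 3: Hamming bound ⌊q^n / V_q(n,t)⌋ = ⌊78125/29⌋ = 2693.
Step 4: Compare |C| = 5204 to 2693: violated.
The claimed |C| lies above the Hamming bound, so no 5-ary code of length 7 with d ≥ 3 can have 5204 codewords.


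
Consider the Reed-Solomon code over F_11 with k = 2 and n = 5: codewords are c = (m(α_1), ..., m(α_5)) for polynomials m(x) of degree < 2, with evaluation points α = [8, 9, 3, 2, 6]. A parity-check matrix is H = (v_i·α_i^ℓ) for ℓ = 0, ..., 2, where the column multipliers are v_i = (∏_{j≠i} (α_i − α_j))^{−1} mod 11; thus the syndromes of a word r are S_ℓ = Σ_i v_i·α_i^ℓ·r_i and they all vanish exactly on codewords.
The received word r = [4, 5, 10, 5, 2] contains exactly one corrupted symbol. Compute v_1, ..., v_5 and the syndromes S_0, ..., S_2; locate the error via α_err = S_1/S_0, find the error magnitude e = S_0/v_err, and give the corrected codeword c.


S = (6, 1, 2), error at position 4, error magnitude e = 7, c = [4, 5, 10, 9, 2].

Step 1: column multipliers v_i = (∏_{j≠i}(α_i − α_j))^{−1} mod 11.
  i = 1 (α = 8): (8−9)(8−3)(8−2)(8−6) = (−1)·5·6·2 = −60 ≡ 6, so v_1 = 6^{−1} = 2 (mod 11).
  i = 2 (α = 9): (9−8)(9−3)(9−2)(9−6) = 1·6·7·3 = 126 ≡ 5, so v_2 = 5^{−1} = 9 (mod 11).
  i = 3 (α = 3): (3−8)(3−9)(3−2)(3−6) = (−5)·(−6)·1·(−3) = −90 ≡ 9, so v_3 = 9^{−1} = 5 (mod 11).
  i = 4 (α = 2): (2−8)(2−9)(2−3)(2−6) = (−6)·(−7)·(−1)·(−4) = 168 ≡ 3, so v_4 = 3^{−1} = 4 (mod 11).
  i = 5 (α = 6): (6−8)(6−9)(6−3)(6−2) = (−2)·(−3)·3·4 = 72 ≡ 6, so v_5 = 6^{−1} = 2 (mod 11).
  v = [2, 9, 5, 4, 2].
Step 2: syndromes of r = [4, 5, 10, 5, 2] (all sums mod 11).
  S_0 = Σ v_i r_i = 2·4 + 9·5 + 5·10 + 4·5 + 2·2 = 127 ≡ 6.
  S_1 = Σ v_i α_i r_i = 2·8·4 + 9·9·5 + 5·3·10 + 4·2·5 + 2·6·2 = 683 ≡ 1.
  α_i^2 mod 11 = [9, 4, 9, 4, 3].
  S_2 = Σ v_i α_i^2 r_i = 2·9·4 + 9·4·5 + 5·9·10 + 4·4·5 + 2·3·2 = 794 ≡ 2.
  S = (6, 1, 2) ≠ 0, so r is not a codeword (an error is present).
Step 3: locate the error. For a single error e at position i, S_ℓ = v_i·e·α_i^ℓ, so α_err = S_1/S_0.
  S_0^{−1} = 6^{−1} = 2 (mod 11), so α_err = 1·2 = 2 ≡ 2 = α_4. Error position i = 4.
  Consistency check: S_2/S_1 = 2·1 = 2 ≡ 2 = α_err ✓ (single-error assumption holds).
Step 4: error magnitude e = S_0/v_4 = S_0·∏_{j≠4}(α_4 − α_j) = 6·3 = 18 ≡ 7 (mod 11).
Step 5: correct position 4: c_4 = r_4 − e = 5 − 7 ≡ 9 (mod 11). Hence c = [4, 5, 10, 9, 2].
  Check: interpolating c through the α_i gives m(x) = 7 + 1·x (degree < 2) with m(α_i) = c_i for every i, so c is indeed a codeword.


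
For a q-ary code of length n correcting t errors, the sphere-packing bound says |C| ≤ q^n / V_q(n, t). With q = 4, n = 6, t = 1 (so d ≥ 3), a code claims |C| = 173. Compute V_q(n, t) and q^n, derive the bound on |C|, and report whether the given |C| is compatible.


V_q(n, t) = 19, q^n = 4096, Hamming bound = 215, |C| = 173 ≤ bound (satisfied).

Step 1: Compute V_q(n, t) = Σ_{j=0}^1 C(n, j) (q−1)^j.
  j = 0: C(6,0)·(3)^0 = 1·1 = 1.
  j = 1: C(6,1)·(3)^1 = 6·3 = 18.
  V_q(n, t) = 1 + 18 = 19.
Step 2: q^n = 4^6 = 4096.
Step 3: Hamming bound ⌊q^n / V_q(n,t)⌋ = ⌊4096/19⌋ = 215.
Step 4: Compare |C| = 173 to 215: satisfied.
The claimed |C| lies below the Hamming bound.


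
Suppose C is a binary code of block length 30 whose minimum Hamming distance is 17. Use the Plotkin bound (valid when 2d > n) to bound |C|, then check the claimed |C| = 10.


Plotkin bound M ≤ 8; given |C| = 10 > bound (violated).

Check applicability: 2d = 34, n = 30.
2d − n = 4 > 0, so Plotkin applies.
Compute d/(2d−n) = 17/4 ≈ 4.2500.
⌊d/(2d−n)⌋ = 4.
Plotkin bound: M ≤ 2·4 = 8.
Given |C| = 10, check: VIOLATED.
This |C| is above the Plotkin bound, so no binary code with n = 30, d = 17 and 10 codewords exists.


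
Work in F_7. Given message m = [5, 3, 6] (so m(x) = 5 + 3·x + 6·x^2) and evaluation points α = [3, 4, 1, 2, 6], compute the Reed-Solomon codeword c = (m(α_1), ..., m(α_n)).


c = [5, 1, 0, 0, 1]

Message polynomial: m(x) = 5 + 3·x + 6·x^2 (mod 7).
For each evaluation point α_i, compute m(α_i) mod 7:
  α_1 = 3: Horner steps 6 → 0 → 5, so m(3) = 5.
  α_2 = 4: Horner steps 6 → 6 → 1, so m(4) = 1.
  α_3 = 1: Horner steps 6 → 2 → 0, so m(1) = 0.
  α_4 = 2: Horner steps 6 → 1 → 0, so m(2) = 0.
  α_5 = 6: Horner steps 6 → 4 → 1, so m(6) = 1.
Codeword c = [5, 1, 0, 0, 1] ∈ F_7^5.


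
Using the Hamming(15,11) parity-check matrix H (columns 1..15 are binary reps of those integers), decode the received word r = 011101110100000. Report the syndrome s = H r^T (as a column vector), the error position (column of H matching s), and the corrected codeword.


s = (0, 1, 1, 0)^T, error position = 6, corrected codeword c = 011100110100000

Compute s = H r^T mod 2 one row at a time:
  s_1 = 1 + 0 + 1 + 0 + 0 + 0 + 0 + 0 = 2 ≡ 0 (mod 2).
  s_2 = 1 + 0 + 1 + 1 + 0 + 0 + 0 + 0 = 3 ≡ 1 (mod 2).
  s_3 = 1 + 1 + 1 + 1 + 1 + 0 + 0 + 0 = 5 ≡ 1 (mod 2).
  s_4 = 0 + 1 + 0 + 1 + 0 + 0 + 0 + 0 = 2 ≡ 0 (mod 2).
s = (0, 1, 1, 0)^T — this equals column 6 of H (binary 0110), so error is at position 6.
Correct: flip bit 6 of r = 011101110100000 to get c = 011100110100000.


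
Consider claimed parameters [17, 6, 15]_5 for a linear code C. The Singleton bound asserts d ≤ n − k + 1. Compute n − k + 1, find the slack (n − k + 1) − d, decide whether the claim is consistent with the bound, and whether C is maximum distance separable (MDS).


Singleton RHS = n − k + 1 = 12, slack = -3, bound violated (no such code; not MDS).

Singleton bound: d ≤ n − k + 1.
Here n = 17, k = 6, so n − k + 1 = 12.
Given d = 15, check d ≤ 12: NO.
Slack = (n − k + 1) − d = -3.
The slack is negative: d = 15 exceeds n − k + 1 = 12 by 3, so the Singleton bound is violated and no linear [17, 6, 15]_5 code can exist. In particular it is not MDS (MDS requires d = n − k + 1 exactly).
Description: the claimed parameters are [17, 6, 15]_5; such a code would be impossible (violates the Singleton bound).


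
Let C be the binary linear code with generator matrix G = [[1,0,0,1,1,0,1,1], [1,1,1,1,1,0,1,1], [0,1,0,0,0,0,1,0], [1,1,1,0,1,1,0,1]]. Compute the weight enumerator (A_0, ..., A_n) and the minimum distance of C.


Weight distribution: A_0 = 1, A_2 = 3, A_3 = 3, A_4 = 1, A_5 = 4, A_6 = 3, A_7 = 1. Minimum distance d = 2.

Enumerate all 2^4 = 16 messages m ∈ F_2^4.
For each, compute codeword c = mG in F_2^8, then tally its weight.
  m = 0000 → c = 00000000, weight = 0.
  m = 1000 → c = 10011011, weight = 5.
  m = 0100 → c = 11111011, weight = 7.
  m = 1100 → c = 01100000, weight = 2.
  m = 0010 → c = 01000010, weight = 2.
  m = 1010 → c = 11011001, weight = 5.
  m = 0110 → c = 10111001, weight = 5.
  m = 1110 → c = 00100010, weight = 2.
  m = 0001 → c = 11101101, weight = 6.
  m = 1001 → c = 01110110, weight = 5.
  m = 0101 → c = 00010110, weight = 3.
  m = 1101 → c = 10001101, weight = 4.
  m = 0011 → c = 10101111, weight = 6.
  m = 1011 → c = 00110100, weight = 3.
  m = 0111 → c = 01010100, weight = 3.
  m = 1111 → c = 11001111, weight = 6.
Tally weights:
  weight 0: 1 codewords.
  weight 2: 3 codewords.
  weight 3: 3 codewords.
  weight 4: 1 codewords.
  weight 5: 4 codewords.
  weight 6: 3 codewords.
  weight 7: 1 codewords.
Minimum distance d = smallest w > 0 with A_w > 0 = 2.
Sanity: Σ A_w = 16 = 2^4 = 16 ✓.


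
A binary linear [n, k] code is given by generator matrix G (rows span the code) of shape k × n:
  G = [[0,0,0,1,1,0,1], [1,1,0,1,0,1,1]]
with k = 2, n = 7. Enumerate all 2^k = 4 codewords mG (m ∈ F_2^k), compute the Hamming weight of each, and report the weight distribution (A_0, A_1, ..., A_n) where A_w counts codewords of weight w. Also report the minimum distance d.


Weight distribution: A_0 = 1, A_3 = 1, A_4 = 1, A_5 = 1. Minimum distance d = 3.

Enumerate all 2^2 = 4 messages m ∈ F_2^2.
For each, compute codeword c = mG in F_2^7, then tally its weight.
  m = 00 → c = 0000000, weight = 0.
  m = 10 → c = 0001101, weight = 3.
  m = 01 → c = 1101011, weight = 5.
  m = 11 → c = 1100110, weight = 4.
Tally weights:
  weight 0: 1 codewords.
  weight 3: 1 codewords.
  weight 4: 1 codewords.
  weight 5: 1 codewords.
Minimum distance d = smallest w > 0 with A_w > 0 = 3.
Sanity: Σ A_w = 4 = 2^2 = 4 ✓.


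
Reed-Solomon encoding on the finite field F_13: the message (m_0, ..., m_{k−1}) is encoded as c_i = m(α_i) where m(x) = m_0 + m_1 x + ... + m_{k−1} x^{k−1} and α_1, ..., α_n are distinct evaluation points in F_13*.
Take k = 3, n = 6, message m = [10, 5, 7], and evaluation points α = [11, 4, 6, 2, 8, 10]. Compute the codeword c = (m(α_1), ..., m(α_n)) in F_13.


c = [2, 12, 6, 9, 4, 6]

Message polynomial: m(x) = 10 + 5·x + 7·x^2 (mod 13).
For each evaluation point α_i, compute m(α_i) mod 13:
  α_1 = 11: Horner steps 7 → 4 → 2, so m(11) = 2.
  α_2 = 4: Horner steps 7 → 7 → 12, so m(4) = 12.
  α_3 = 6: Horner steps 7 → 8 → 6, so m(6) = 6.
  α_4 = 2: Horner steps 7 → 6 → 9, so m(2) = 9.
  α_5 = 8: Horner steps 7 → 9 → 4, so m(8) = 4.
  α_6 = 10: Horner steps 7 → 10 → 6, so m(10) = 6.
Codeword c = [2, 12, 6, 9, 4, 6] ∈ F_13^6.


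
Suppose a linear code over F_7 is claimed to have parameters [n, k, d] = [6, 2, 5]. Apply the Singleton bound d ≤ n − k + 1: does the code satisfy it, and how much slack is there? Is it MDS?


Singleton RHS = n − k + 1 = 5, slack = 0, bound satisfied, MDS.

Singleton bound: d ≤ n − k + 1.
Here n = 6, k = 2, so n − k + 1 = 5.
Given d = 5, check d ≤ 5: YES.
Slack = (n − k + 1) − d = 0.
The code is MDS (slack = 0).
Description: the claimed parameters are [6, 2, 5]_7; such a code would be MDS (meets Singleton bound).


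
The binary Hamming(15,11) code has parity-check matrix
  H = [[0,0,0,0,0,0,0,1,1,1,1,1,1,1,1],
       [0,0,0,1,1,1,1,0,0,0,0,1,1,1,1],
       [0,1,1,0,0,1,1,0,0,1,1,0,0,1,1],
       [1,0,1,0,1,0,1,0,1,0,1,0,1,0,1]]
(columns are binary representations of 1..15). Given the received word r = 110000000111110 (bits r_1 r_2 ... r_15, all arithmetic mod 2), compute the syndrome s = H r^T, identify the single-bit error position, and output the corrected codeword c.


s = (1, 1, 0, 1)^T, error position = 13, corrected codeword c = 110000000111010

Compute s = H r^T mod 2 one row at a time:
  s_1 = 0 + 0 + 1 + 1 + 1 + 1 + 1 + 0 = 5 ≡ 1 (mod 2).
  s_2 = 0 + 0 + 0 + 0 + 1 + 1 + 1 + 0 = 3 ≡ 1 (mod 2).
  s_3 = 1 + 0 + 0 + 0 + 1 + 1 + 1 + 0 = 4 ≡ 0 (mod 2).
  s_4 = 1 + 0 + 0 + 0 + 0 + 1 + 1 + 0 = 3 ≡ 1 (mod 2).
s = (1, 1, 0, 1)^T — this equals column 13 of H (binary 1101), so error is at position 13.
Correct: flip bit 13 of r = 110000000111110 to get c = 110000000111010.


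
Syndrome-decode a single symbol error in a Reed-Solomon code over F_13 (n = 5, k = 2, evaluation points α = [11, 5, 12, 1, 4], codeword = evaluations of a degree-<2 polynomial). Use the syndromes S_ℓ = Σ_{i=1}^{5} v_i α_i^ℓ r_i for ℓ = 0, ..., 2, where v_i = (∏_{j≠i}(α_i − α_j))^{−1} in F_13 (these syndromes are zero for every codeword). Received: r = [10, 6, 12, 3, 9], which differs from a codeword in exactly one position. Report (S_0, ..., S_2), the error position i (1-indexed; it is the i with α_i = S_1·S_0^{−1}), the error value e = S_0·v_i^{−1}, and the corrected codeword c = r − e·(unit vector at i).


S = (5, 12, 8), error at position 2, error magnitude e = 8, c = [10, 11, 12, 3, 9].

Step 1: column multipliers v_i = (∏_{j≠i}(α_i − α_j))^{−1} mod 13.
  i = 1 (α = 11): (11−5)(11−12)(11−1)(11−4) = 6·(−1)·10·7 = −420 ≡ 9, so v_1 = 9^{−1} = 3 (mod 13).
  i = 2 (α = 5): (5−11)(5−12)(5−1)(5−4) = (−6)·(−7)·4·1 = 168 ≡ 12, so v_2 = 12^{−1} = 12 (mod 13).
  i = 3 (α = 12): (12−11)(12−5)(12−1)(12−4) = 1·7·11·8 = 616 ≡ 5, so v_3 = 5^{−1} = 8 (mod 13).
  i = 4 (α = 1): (1−11)(1−5)(1−12)(1−4) = (−10)·(−4)·(−11)·(−3) = 1320 ≡ 7, so v_4 = 7^{−1} = 2 (mod 13).
  i = 5 (α = 4): (4−11)(4−5)(4−12)(4−1) = (−7)·(−1)·(−8)·3 = −168 ≡ 1, so v_5 = 1^{−1} = 1 (mod 13).
  v = [3, 12, 8, 2, 1].
Step 2: syndromes of r = [10, 6, 12, 3, 9] (all sums mod 13).
  S_0 = Σ v_i r_i = 3·10 + 12·6 + 8·12 + 2·3 + 1·9 = 213 ≡ 5.
  S_1 = Σ v_i α_i r_i = 3·11·10 + 12·5·6 + 8·12·12 + 2·1·3 + 1·4·9 = 1884 ≡ 12.
  α_i^2 mod 13 = [4, 12, 1, 1, 3].
  S_2 = Σ v_i α_i^2 r_i = 3·4·10 + 12·12·6 + 8·1·12 + 2·1·3 + 1·3·9 = 1113 ≡ 8.
  S = (5, 12, 8) ≠ 0, so r is not a codeword (an error is present).
Step 3: locate the error. For a single error e at position i, S_ℓ = v_i·e·α_i^ℓ, so α_err = S_1/S_0.
  S_0^{−1} = 5^{−1} = 8 (mod 13), so α_err = 12·8 = 96 ≡ 5 = α_2. Error position i = 2.
  Consistency check: S_2/S_1 = 8·12 = 96 ≡ 5 = α_err ✓ (single-error assumption holds).
Step 4: error magnitude e = S_0/v_2 = S_0·∏_{j≠2}(α_2 − α_j) = 5·12 = 60 ≡ 8 (mod 13).
Step 5: correct position 2: c_2 = r_2 − e = 6 − 8 ≡ 11 (mod 13). Hence c = [10, 11, 12, 3, 9].
  Check: interpolating c through the α_i gives m(x) = 1 + 2·x (degree < 2) with m(α_i) = c_i for every i, so c is indeed a codeword.


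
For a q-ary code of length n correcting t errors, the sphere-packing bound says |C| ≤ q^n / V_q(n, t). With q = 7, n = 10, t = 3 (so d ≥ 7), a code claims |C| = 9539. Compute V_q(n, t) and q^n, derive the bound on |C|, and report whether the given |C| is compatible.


V_q(n, t) = 27601, q^n = 282475249, Hamming bound = 10234, |C| = 9539 ≤ bound (satisfied).

Step 1: Compute V_q(n, t) = Σ_{j=0}^3 C(n, j) (q−1)^j.
  j = 0: C(10,0)·(6)^0 = 1·1 = 1.
  j = 1: C(10,1)·(6)^1 = 10·6 = 60.
  j = 2: C(10,2)·(6)^2 = 45·36 = 1620.
  j = 3: C(10,3)·(6)^3 = 120·216 = 25920.
  V_q(n, t) = 1 + 60 + 1620 + 25920 = 27601.
Step 2: q^n = 7^10 = 282475249.
Step 3: Hamming bound ⌊q^n / V_q(n,t)⌋ = ⌊282475249/27601⌋ = 10234.
Step 4: Compare |C| = 9539 to 10234: satisfied.
The claimed |C| lies below the Hamming bound.


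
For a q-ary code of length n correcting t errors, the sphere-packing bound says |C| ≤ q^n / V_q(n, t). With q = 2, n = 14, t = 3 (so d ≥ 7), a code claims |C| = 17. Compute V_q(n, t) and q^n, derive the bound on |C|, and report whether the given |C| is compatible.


V_q(n, t) = 470, q^n = 16384, Hamming bound = 34, |C| = 17 ≤ bound (satisfied).

Step 1: Compute V_q(n, t) = Σ_{j=0}^3 C(n, j) (q−1)^j.
  j = 0: C(14,0)·(1)^0 = 1·1 = 1.
  j = 1: C(14,1)·(1)^1 = 14·1 = 14.
  j = 2: C(14,2)·(1)^2 = 91·1 = 91.
  j = 3: C(14,3)·(1)^3 = 364·1 = 364.
  V_q(n, t) = 1 + 14 + 91 + 364 = 470.
Step 2: q^n = 2^14 = 16384.
Step 3: Hamming bound ⌊q^n / V_q(n,t)⌋ = ⌊16384/470⌋ = 34.
Step 4: Compare |C| = 17 to 34: satisfied.
The claimed |C| lies below the Hamming bound.


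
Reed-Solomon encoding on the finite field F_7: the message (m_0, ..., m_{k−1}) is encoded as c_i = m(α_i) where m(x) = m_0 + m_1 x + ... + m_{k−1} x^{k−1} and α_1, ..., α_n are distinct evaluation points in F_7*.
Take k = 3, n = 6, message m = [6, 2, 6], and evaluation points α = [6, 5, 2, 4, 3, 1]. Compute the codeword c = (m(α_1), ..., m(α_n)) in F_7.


c = [3, 5, 6, 5, 3, 0]

Message polynomial: m(x) = 6 + 2·x + 6·x^2 (mod 7).
For each evaluation point α_i, compute m(α_i) mod 7:
  α_1 = 6: Horner steps 6 → 3 → 3, so m(6) = 3.
  α_2 = 5: Horner steps 6 → 4 → 5, so m(5) = 5.
  α_3 = 2: Horner steps 6 → 0 → 6, so m(2) = 6.
  α_4 = 4: Horner steps 6 → 5 → 5, so m(4) = 5.
  α_5 = 3: Horner steps 6 → 6 → 3, so m(3) = 3.
  α_6 = 1: Horner steps 6 → 1 → 0, so m(1) = 0.
Codeword c = [3, 5, 6, 5, 3, 0] ∈ F_7^6.


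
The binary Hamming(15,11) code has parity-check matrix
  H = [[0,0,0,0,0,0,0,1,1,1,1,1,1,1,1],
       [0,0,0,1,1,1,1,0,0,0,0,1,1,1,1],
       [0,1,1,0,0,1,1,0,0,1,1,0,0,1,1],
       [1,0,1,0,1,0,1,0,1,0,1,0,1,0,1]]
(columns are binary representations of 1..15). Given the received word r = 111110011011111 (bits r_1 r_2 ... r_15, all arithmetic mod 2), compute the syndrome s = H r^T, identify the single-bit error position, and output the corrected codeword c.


s = (1, 0, 1, 1)^T, error position = 11, corrected codeword c = 111110011001111

Compute s = H r^T mod 2 one row at a time:
  s_1 = 1 + 1 + 0 + 1 + 1 + 1 + 1 + 1 = 7 ≡ 1 (mod 2).
  s_2 = 1 + 1 + 0 + 0 + 1 + 1 + 1 + 1 = 6 ≡ 0 (mod 2).
  s_3 = 1 + 1 + 0 + 0 + 0 + 1 + 1 + 1 = 5 ≡ 1 (mod 2).
  s_4 = 1 + 1 + 1 + 0 + 1 + 1 + 1 + 1 = 7 ≡ 1 (mod 2).
s = (1, 0, 1, 1)^T — this equals column 11 of H (binary 1011), so error is at position 11.
Correct: flip bit 11 of r = 111110011011111 to get c = 111110011001111.


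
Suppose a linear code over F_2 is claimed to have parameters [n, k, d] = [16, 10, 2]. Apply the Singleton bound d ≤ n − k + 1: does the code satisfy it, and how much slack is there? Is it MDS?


Singleton RHS = n − k + 1 = 7, slack = 5, bound satisfied, not MDS.

Singleton bound: d ≤ n − k + 1.
Here n = 16, k = 10, so n − k + 1 = 7.
Given d = 2, check d ≤ 7: YES.
Slack = (n − k + 1) − d = 5.
The code is NOT MDS (slack = 5 > 0).
Description: the claimed parameters are [16, 10, 2]_2; such a code would be non-MDS.


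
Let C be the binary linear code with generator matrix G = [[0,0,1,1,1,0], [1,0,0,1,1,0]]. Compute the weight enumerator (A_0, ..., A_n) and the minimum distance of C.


Weight distribution: A_0 = 1, A_2 = 1, A_3 = 2. Minimum distance d = 2.

Enumerate all 2^2 = 4 messages m ∈ F_2^2.
For each, compute codeword c = mG in F_2^6, then tally its weight.
  m = 00 → c = 000000, weight = 0.
  m = 10 → c = 001110, weight = 3.
  m = 01 → c = 100110, weight = 3.
  m = 11 → c = 101000, weight = 2.
Tally weights:
  weight 0: 1 codewords.
  weight 2: 1 codewords.
  weight 3: 2 codewords.
Minimum distance d = smallest w > 0 with A_w > 0 = 2.
Sanity: Σ A_w = 4 = 2^2 = 4 ✓.


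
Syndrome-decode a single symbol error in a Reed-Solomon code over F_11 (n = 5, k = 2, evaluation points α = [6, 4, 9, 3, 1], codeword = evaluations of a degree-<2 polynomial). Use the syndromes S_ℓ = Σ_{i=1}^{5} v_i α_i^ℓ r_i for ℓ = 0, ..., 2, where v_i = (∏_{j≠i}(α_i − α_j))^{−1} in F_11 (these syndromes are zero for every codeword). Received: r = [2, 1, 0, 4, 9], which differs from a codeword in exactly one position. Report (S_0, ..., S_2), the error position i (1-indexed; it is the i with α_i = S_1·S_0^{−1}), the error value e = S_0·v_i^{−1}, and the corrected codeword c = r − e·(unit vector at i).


S = (2, 8, 10), error at position 2, error magnitude e = 5, c = [2, 7, 0, 4, 9].

Step 1: column multipliers v_i = (∏_{j≠i}(α_i − α_j))^{−1} mod 11.
  i = 1 (α = 6): (6−4)(6−9)(6−3)(6−1) = 2·(−3)·3·5 = −90 ≡ 9, so v_1 = 9^{−1} = 5 (mod 11).
  i = 2 (α = 4): (4−6)(4−9)(4−3)(4−1) = (−2)·(−5)·1·3 = 30 ≡ 8, so v_2 = 8^{−1} = 7 (mod 11).
  i = 3 (α = 9): (9−6)(9−4)(9−3)(9−1) = 3·5·6·8 = 720 ≡ 5, so v_3 = 5^{−1} = 9 (mod 11).
  i = 4 (α = 3): (3−6)(3−4)(3−9)(3−1) = (−3)·(−1)·(−6)·2 = −36 ≡ 8, so v_4 = 8^{−1} = 7 (mod 11).
  i = 5 (α = 1): (1−6)(1−4)(1−9)(1−3) = (−5)·(−3)·(−8)·(−2) = 240 ≡ 9, so v_5 = 9^{−1} = 5 (mod 11).
  v = [5, 7, 9, 7, 5].
Step 2: syndromes of r = [2, 1, 0, 4, 9] (all sums mod 11).
  S_0 = Σ v_i r_i = 5·2 + 7·1 + 9·0 + 7·4 + 5·9 = 90 ≡ 2.
  S_1 = Σ v_i α_i r_i = 5·6·2 + 7·4·1 + 9·9·0 + 7·3·4 + 5·1·9 = 217 ≡ 8.
  α_i^2 mod 11 = [3, 5, 4, 9, 1].
  S_2 = Σ v_i α_i^2 r_i = 5·3·2 + 7·5·1 + 9·4·0 + 7·9·4 + 5·1·9 = 362 ≡ 10.
  S = (2, 8, 10) ≠ 0, so r is not a codeword (an error is present).
Step 3: locate the error. For a single error e at position i, S_ℓ = v_i·e·α_i^ℓ, so α_err = S_1/S_0.
  S_0^{−1} = 2^{−1} = 6 (mod 11), so α_err = 8·6 = 48 ≡ 4 = α_2. Error position i = 2.
  Consistency check: S_2/S_1 = 10·7 = 70 ≡ 4 = α_err ✓ (single-error assumption holds).
Step 4: error magnitude e = S_0/v_2 = S_0·∏_{j≠2}(α_2 − α_j) = 2·8 = 16 ≡ 5 (mod 11).
Step 5: correct position 2: c_2 = r_2 − e = 1 − 5 ≡ 7 (mod 11). Hence c = [2, 7, 0, 4, 9].
  Check: interpolating c through the α_i gives m(x) = 6 + 3·x (degree < 2) with m(α_i) = c_i for every i, so c is indeed a codeword.
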